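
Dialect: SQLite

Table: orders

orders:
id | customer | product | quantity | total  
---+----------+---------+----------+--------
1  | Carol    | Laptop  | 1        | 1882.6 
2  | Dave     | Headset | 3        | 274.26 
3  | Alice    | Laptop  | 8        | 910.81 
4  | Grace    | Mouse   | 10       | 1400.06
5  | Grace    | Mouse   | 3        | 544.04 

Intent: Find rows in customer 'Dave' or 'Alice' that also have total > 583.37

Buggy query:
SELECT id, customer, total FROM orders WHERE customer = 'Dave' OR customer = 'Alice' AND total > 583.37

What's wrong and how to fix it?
Bug: Without parentheses, AND is evaluated before OR, so the total filter only applies to the 'Alice' branch

Fix: Group the OR with parentheses (or use IN), then AND the threshold

Corrected query:
SELECT id, customer, total FROM orders WHERE (customer = 'Dave' OR customer = 'Alice') AND total > 583.37

Result:
id | customer | total 
---+----------+-------
3  | Alice    | 910.81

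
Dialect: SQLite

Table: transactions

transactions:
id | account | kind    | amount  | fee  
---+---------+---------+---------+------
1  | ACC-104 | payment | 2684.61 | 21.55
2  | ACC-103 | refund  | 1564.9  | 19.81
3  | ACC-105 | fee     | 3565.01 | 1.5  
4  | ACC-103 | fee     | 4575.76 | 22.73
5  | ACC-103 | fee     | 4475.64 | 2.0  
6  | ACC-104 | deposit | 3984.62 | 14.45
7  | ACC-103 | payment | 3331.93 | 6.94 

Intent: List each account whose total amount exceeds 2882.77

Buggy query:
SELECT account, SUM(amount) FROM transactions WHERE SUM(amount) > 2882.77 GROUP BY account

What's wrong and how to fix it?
Bug: SUM(amount) is an aggregate, but WHERE filters rows before aggregation

Fix: Move the aggregate condition to a HAVING clause

Corrected query:
SELECT account, SUM(amount) FROM transactions GROUP BY account HAVING SUM(amount) > 2882.77

Result:
account | SUM(amount)
--------+------------
ACC-103 | 13948.23   
ACC-104 | 6669.23    
ACC-105 | 3565.01    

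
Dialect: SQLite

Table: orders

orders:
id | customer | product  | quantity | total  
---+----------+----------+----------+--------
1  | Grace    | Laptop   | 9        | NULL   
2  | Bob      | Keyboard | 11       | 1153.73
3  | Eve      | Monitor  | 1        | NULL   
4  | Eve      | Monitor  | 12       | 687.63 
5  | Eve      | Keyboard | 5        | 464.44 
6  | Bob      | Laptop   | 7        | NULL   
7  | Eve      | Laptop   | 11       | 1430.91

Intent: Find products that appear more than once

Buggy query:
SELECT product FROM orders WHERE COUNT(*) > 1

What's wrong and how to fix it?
Bug: WHERE can't reference COUNT(*); aggregates are computed after WHERE

Fix: GROUP BY product, then filter groups with HAVING COUNT(*) > 1

Corrected query:
SELECT product FROM orders GROUP BY product HAVING COUNT(*) > 1

Result:
product 
--------
Keyboard
Laptop  
Monitor 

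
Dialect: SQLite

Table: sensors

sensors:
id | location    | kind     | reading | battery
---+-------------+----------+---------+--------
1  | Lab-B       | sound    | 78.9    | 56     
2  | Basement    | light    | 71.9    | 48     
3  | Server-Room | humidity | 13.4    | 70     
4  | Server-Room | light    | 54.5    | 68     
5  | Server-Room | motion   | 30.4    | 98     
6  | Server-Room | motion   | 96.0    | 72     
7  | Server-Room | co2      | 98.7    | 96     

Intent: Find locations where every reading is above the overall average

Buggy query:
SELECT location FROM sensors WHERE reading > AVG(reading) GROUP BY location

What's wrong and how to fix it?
Bug: AVG() is an aggregate; it can't sit directly in WHERE

Fix: Compute the overall average in a scalar subquery and compare each group's MIN against it in HAVING

Corrected query:
SELECT location FROM sensors GROUP BY location HAVING MIN(reading) > (SELECT AVG(reading) FROM sensors)

Result:
location
--------
Basement
Lab-B   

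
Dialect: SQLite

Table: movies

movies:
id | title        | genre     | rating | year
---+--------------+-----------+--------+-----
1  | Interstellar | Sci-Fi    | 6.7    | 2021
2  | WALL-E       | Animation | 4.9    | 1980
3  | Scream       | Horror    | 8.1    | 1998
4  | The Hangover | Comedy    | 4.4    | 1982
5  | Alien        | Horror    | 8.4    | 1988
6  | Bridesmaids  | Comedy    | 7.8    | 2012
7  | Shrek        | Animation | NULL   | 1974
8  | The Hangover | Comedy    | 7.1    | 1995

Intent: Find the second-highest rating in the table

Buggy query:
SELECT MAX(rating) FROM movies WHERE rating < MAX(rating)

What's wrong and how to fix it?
Bug: The inner MAX is an aggregate inside WHERE, which is not allowed

Fix: Compute the overall MAX in a subquery, then take MAX of rows below it

Corrected query:
SELECT MAX(rating) FROM movies WHERE rating < (SELECT MAX(rating) FROM movies)

Result:
MAX(rating)
-----------
8.1        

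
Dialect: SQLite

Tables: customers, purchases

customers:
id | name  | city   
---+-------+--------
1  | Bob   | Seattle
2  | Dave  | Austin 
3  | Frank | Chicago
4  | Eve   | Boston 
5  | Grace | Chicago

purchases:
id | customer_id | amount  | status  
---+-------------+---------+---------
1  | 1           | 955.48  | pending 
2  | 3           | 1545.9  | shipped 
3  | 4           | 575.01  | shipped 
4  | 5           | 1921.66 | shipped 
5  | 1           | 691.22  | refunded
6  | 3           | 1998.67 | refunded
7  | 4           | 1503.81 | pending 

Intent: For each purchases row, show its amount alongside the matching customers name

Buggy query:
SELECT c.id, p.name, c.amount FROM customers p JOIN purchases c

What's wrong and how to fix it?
Bug: Missing join condition: each purchases row is matched to all customers rows instead of just its own

Fix: Add ON c.customer_id = p.id to the JOIN

Corrected query:
SELECT c.id, p.name, c.amount FROM customers p JOIN purchases c ON c.customer_id = p.id

Result:
id | name  | amount 
---+-------+--------
1  | Bob   | 955.48 
2  | Frank | 1545.9 
3  | Eve   | 575.01 
4  | Grace | 1921.66
5  | Bob   | 691.22 
6  | Frank | 1998.67
7  | Eve   | 1503.81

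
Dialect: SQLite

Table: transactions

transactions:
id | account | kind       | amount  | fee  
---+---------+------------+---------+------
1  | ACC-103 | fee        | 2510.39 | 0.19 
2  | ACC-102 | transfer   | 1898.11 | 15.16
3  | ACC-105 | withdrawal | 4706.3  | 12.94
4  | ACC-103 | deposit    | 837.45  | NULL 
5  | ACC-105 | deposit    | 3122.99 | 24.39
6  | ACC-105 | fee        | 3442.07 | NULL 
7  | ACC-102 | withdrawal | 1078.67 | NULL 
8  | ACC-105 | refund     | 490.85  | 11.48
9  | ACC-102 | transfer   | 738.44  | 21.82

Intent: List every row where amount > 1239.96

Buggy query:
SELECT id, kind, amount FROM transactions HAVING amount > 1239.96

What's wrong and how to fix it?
Bug: HAVING filters the output of aggregation, but this query has no GROUP BY and no aggregate functions, so SQLite rejects it (HAVING clause on a non-aggregate query); the condition here is per row

Fix: Replace HAVING with WHERE since the condition applies to individual rows

Corrected query:
SELECT id, kind, amount FROM transactions WHERE amount > 1239.96

Result:
id | kind       | amount 
---+------------+--------
1  | fee        | 2510.39
2  | transfer   | 1898.11
3  | withdrawal | 4706.3 
5  | deposit    | 3122.99
6  | fee        | 3442.07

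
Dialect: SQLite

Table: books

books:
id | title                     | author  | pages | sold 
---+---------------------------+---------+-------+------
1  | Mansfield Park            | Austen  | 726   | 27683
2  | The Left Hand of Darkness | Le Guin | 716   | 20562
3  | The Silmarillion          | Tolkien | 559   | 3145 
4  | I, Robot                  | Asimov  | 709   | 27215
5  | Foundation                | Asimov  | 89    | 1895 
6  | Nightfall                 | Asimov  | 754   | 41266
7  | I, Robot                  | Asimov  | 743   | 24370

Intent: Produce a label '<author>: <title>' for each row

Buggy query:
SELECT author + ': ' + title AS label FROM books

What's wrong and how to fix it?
Bug: SQLite uses || for string concatenation; + coerces text to numbers (yielding 0)

Fix: Replace + with || to concatenate text

Corrected query:
SELECT author || ': ' || title AS label FROM books

Result:
label                             
----------------------------------
Austen: Mansfield Park            
Le Guin: The Left Hand of Darkness
Tolkien: The Silmarillion         
Asimov: I, Robot                  
Asimov: Foundation                
Asimov: Nightfall                 
Asimov: I, Robot                  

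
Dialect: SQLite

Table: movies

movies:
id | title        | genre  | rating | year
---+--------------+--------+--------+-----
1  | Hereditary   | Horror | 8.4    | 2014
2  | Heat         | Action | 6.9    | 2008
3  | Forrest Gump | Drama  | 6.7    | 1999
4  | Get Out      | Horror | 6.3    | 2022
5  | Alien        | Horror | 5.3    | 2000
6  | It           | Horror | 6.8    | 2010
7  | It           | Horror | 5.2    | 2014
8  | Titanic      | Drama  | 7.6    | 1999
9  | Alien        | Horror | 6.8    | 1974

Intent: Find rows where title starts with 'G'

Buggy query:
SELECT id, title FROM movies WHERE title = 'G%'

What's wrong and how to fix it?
Bug: '=' compares the literal string including the % character; pattern matching needs LIKE

Fix: Replace '=' with LIKE so 'G%' is treated as a pattern

Corrected query:
SELECT id, title FROM movies WHERE title LIKE 'G%'

Result:
id | title  
---+--------
4  | Get Out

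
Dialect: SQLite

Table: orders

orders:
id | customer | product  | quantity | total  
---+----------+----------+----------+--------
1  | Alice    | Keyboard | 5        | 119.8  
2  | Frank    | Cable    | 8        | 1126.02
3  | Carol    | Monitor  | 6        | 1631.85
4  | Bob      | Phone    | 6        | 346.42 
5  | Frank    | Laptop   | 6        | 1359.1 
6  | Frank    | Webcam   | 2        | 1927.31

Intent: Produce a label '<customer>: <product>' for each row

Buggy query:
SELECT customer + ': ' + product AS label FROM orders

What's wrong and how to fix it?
Bug: SQLite uses || for string concatenation; + coerces text to numbers (yielding 0)

Fix: Use the || operator for string concatenation

Corrected query:
SELECT customer || ': ' || product AS label FROM orders

Result:
label          
---------------
Alice: Keyboard
Frank: Cable   
Carol: Monitor 
Bob: Phone     
Frank: Laptop  
Frank: Webcam  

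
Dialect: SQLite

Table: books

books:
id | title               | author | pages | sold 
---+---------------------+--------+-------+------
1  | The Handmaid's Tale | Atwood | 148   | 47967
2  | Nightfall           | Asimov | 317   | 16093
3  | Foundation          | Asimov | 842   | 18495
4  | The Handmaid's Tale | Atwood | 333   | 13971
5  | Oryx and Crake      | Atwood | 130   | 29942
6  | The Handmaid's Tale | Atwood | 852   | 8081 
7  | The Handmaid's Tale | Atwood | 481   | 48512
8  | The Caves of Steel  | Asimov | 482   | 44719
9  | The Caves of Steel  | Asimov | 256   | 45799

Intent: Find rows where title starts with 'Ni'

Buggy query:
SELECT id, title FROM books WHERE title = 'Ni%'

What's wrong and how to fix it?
Bug: '=' compares the literal string including the % character; pattern matching needs LIKE

Fix: Replace '=' with LIKE so 'Ni%' is treated as a pattern

Corrected query:
SELECT id, title FROM books WHERE title LIKE 'Ni%'

Result:
id | title    
---+----------
2  | Nightfall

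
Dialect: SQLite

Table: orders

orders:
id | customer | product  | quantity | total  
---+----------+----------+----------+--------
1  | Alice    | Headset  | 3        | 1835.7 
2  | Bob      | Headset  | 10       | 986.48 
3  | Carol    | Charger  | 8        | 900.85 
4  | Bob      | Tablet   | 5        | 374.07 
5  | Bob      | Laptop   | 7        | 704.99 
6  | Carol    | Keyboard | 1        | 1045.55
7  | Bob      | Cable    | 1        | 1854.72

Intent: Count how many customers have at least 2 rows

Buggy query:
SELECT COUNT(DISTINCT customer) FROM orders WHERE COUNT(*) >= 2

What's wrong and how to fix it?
Bug: WHERE filters individual rows, not groups, so a group-level COUNT is invalid there

Fix: Group first with HAVING COUNT(*) >= 2, then COUNT the resulting groups

Corrected query:
SELECT COUNT(*) FROM (SELECT customer FROM orders GROUP BY customer HAVING COUNT(*) >= 2)

Result:
COUNT(*)
--------
2       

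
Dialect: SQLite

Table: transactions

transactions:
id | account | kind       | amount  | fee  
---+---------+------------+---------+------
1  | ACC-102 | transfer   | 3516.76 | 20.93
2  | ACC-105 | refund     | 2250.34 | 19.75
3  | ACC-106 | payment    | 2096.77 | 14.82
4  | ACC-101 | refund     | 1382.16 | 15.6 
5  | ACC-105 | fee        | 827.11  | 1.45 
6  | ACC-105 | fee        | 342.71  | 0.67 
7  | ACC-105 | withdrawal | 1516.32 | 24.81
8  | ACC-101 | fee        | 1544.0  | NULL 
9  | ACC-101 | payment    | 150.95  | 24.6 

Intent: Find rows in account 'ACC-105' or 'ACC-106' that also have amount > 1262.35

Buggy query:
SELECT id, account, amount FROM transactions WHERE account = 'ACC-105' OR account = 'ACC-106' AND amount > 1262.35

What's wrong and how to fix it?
Bug: Without parentheses, AND is evaluated before OR, so the amount filter only applies to the 'ACC-106' branch

Fix: Group the OR with parentheses (or use IN), then AND the threshold

Corrected query:
SELECT id, account, amount FROM transactions WHERE (account = 'ACC-105' OR account = 'ACC-106') AND amount > 1262.35

Result:
id | account | amount 
---+---------+--------
2  | ACC-105 | 2250.34
3  | ACC-106 | 2096.77
7  | ACC-105 | 1516.32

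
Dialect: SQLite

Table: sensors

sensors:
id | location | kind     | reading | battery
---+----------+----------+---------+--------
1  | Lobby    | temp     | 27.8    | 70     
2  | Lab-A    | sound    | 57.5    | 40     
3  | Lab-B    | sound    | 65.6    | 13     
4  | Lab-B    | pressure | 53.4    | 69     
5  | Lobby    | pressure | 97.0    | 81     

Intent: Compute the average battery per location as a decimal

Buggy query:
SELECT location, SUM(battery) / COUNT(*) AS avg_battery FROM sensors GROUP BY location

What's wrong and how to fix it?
Bug: Both operands are integers, so '/' performs integer division and truncates

Fix: Multiply by 1.0 (or CAST to REAL) to force floating-point division

Corrected query:
SELECT location, SUM(battery) * 1.0 / COUNT(*) AS avg_battery FROM sensors GROUP BY location

Result:
location | avg_battery
---------+------------
Lab-A    | 40         
Lab-B    | 41         
Lobby    | 75.5       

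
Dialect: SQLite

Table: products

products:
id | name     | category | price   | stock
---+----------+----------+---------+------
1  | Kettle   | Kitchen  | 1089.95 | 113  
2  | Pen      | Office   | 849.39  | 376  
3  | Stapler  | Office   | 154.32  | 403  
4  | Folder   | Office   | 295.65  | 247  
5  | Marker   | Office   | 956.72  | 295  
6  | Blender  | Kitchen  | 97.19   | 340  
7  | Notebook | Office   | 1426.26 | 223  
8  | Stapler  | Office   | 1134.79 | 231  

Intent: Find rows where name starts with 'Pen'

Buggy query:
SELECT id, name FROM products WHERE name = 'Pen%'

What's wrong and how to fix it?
Bug: '=' compares the literal string including the % character; pattern matching needs LIKE

Fix: Replace '=' with LIKE so 'Pen%' is treated as a pattern

Corrected query:
SELECT id, name FROM products WHERE name LIKE 'Pen%'

Result:
id | name
---+-----
2  | Pen 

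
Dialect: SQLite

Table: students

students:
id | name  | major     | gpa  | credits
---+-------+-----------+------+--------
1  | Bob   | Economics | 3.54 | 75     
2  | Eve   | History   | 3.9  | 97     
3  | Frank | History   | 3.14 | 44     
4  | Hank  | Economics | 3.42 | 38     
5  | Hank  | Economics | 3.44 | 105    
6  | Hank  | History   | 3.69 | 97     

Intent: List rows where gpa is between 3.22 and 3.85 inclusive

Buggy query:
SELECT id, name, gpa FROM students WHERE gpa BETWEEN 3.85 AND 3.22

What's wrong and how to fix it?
Bug: The bounds are reversed; BETWEEN a AND b requires a <= b to match anything

Fix: Swap the bounds so the smaller value comes first

Corrected query:
SELECT id, name, gpa FROM students WHERE gpa BETWEEN 3.22 AND 3.85

Result:
id | name | gpa 
---+------+-----
1  | Bob  | 3.54
4  | Hank | 3.42
5  | Hank | 3.44
6  | Hank | 3.69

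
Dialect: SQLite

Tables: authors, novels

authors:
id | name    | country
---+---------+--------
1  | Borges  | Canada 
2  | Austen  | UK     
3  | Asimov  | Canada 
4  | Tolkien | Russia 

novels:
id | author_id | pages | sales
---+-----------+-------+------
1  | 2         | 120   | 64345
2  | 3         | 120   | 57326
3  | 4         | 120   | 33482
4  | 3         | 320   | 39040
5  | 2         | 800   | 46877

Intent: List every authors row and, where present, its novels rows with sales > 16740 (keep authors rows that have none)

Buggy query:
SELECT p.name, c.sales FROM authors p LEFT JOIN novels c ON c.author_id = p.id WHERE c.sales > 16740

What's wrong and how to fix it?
Bug: Filtering c.sales in WHERE discards the NULL rows produced by LEFT JOIN, turning it into an inner join

Fix: Move the right-table condition into the ON clause so unmatched parents are kept

Corrected query:
SELECT p.name, c.sales FROM authors p LEFT JOIN novels c ON c.author_id = p.id AND c.sales > 16740

Result:
name    | sales
--------+------
Borges  | NULL 
Austen  | 46877
Austen  | 64345
Asimov  | 39040
Asimov  | 57326
Tolkien | 33482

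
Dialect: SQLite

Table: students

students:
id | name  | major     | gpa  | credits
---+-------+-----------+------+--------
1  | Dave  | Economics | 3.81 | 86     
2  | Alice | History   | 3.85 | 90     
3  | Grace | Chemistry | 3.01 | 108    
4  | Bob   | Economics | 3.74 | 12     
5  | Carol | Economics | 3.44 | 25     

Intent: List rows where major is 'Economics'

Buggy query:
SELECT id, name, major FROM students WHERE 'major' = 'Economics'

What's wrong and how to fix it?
Bug: Single quotes denote string literals in SQL; the column name is being compared as a constant string

Fix: Remove the quotes around the column name (or use double quotes for an identifier)

Corrected query:
SELECT id, name, major FROM students WHERE major = 'Economics'

Result:
id | name  | major    
---+-------+----------
1  | Dave  | Economics
4  | Bob   | Economics
5  | Carol | Economics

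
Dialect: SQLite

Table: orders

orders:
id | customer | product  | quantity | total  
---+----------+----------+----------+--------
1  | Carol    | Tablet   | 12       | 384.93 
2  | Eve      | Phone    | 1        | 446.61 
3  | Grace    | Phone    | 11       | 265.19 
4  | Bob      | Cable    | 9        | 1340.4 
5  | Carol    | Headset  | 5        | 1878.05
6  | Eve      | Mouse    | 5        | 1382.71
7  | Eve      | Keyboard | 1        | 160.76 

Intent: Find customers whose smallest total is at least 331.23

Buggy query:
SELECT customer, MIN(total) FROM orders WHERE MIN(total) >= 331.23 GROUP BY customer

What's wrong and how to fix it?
Bug: MIN() in WHERE is a misuse of aggregate

Fix: Replace WHERE with HAVING after the GROUP BY

Corrected query:
SELECT customer, MIN(total) FROM orders GROUP BY customer HAVING MIN(total) >= 331.23

Result:
customer | MIN(total)
---------+-----------
Bob      | 1340.4    
Carol    | 384.93    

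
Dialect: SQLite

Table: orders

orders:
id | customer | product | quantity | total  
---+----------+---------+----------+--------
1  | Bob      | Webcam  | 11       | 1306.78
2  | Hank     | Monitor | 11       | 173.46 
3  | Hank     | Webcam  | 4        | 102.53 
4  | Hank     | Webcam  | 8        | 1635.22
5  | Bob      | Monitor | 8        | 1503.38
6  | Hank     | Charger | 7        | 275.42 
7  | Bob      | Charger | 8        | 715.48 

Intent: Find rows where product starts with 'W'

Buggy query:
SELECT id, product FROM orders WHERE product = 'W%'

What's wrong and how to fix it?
Bug: '=' compares the literal string including the % character; pattern matching needs LIKE

Fix: Replace '=' with LIKE so 'W%' is treated as a pattern

Corrected query:
SELECT id, product FROM orders WHERE product LIKE 'W%'

Result:
id | product
---+--------
1  | Webcam 
3  | Webcam 
4  | Webcam 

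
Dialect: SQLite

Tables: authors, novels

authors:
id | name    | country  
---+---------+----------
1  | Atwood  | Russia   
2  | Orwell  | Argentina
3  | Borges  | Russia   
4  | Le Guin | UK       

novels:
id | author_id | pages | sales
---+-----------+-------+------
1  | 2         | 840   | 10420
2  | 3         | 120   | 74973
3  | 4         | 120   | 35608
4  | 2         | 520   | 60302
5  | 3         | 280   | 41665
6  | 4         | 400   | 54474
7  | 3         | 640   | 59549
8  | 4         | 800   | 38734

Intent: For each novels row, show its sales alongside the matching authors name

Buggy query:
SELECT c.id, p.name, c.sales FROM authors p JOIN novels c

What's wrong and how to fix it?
Bug: Missing join condition: each novels row is matched to all authors rows instead of just its own

Fix: Add ON c.author_id = p.id to the JOIN

Corrected query:
SELECT c.id, p.name, c.sales FROM authors p JOIN novels c ON c.author_id = p.id

Result:
id | name    | sales
---+---------+------
1  | Orwell  | 10420
2  | Borges  | 74973
3  | Le Guin | 35608
4  | Orwell  | 60302
5  | Borges  | 41665
6  | Le Guin | 54474
7  | Borges  | 59549
8  | Le Guin | 38734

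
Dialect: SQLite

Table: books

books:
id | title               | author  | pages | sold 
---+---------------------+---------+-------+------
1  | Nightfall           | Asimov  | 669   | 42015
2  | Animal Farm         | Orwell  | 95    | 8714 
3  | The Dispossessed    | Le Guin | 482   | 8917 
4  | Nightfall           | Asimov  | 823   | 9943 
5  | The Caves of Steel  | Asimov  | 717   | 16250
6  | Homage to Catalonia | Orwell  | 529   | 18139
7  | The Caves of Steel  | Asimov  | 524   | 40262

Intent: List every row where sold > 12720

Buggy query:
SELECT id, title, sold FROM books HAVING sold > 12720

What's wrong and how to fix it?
Bug: This is a non-aggregate query (no GROUP BY, no aggregates), so in SQLite the HAVING clause is invalid here; a row-level condition belongs in WHERE

Fix: Replace HAVING with WHERE since the condition applies to individual rows

Corrected query:
SELECT id, title, sold FROM books WHERE sold > 12720

Result:
id | title               | sold 
---+---------------------+------
1  | Nightfall           | 42015
5  | The Caves of Steel  | 16250
6  | Homage to Catalonia | 18139
7  | The Caves of Steel  | 40262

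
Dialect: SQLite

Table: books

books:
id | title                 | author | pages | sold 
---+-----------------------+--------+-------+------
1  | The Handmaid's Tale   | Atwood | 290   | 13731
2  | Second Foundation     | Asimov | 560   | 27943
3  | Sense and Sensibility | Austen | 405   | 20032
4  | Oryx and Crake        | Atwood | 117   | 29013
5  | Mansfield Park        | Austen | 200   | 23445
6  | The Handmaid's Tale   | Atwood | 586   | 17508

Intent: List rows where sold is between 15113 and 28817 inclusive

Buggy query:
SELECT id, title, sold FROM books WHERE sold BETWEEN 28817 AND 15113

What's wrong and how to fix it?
Bug: The bounds are reversed; BETWEEN a AND b requires a <= b to match anything

Fix: Swap the bounds so the smaller value comes first

Corrected query:
SELECT id, title, sold FROM books WHERE sold BETWEEN 15113 AND 28817

Result:
id | title                 | sold 
---+-----------------------+------
2  | Second Foundation     | 27943
3  | Sense and Sensibility | 20032
5  | Mansfield Park        | 23445
6  | The Handmaid's Tale   | 17508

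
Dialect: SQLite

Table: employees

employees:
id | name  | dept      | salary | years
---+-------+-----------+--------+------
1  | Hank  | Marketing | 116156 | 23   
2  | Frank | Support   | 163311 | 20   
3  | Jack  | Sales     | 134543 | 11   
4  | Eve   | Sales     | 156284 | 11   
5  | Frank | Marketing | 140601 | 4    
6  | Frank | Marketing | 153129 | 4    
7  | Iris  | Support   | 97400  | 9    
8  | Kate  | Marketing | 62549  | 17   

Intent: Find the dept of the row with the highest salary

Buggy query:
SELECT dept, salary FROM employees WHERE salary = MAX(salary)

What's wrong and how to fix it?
Bug: MAX(salary) is an aggregate and cannot be used directly in WHERE

Fix: Wrap MAX in a scalar subquery so WHERE compares against a single value

Corrected query:
SELECT dept, salary FROM employees WHERE salary = (SELECT MAX(salary) FROM employees)

Result:
dept    | salary
--------+-------
Support | 163311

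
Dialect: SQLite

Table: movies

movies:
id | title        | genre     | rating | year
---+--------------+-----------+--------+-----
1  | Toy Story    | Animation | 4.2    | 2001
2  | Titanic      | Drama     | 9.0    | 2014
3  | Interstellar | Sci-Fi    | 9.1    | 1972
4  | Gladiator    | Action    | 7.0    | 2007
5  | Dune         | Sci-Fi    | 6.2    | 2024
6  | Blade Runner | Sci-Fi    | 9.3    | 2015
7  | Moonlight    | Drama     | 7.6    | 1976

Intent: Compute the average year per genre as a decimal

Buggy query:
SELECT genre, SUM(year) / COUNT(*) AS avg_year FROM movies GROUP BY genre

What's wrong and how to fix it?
Bug: SUM(year) and COUNT(*) are both integers; the division truncates the fractional part

Fix: Cast one side to REAL so the division keeps the fractional part

Corrected query:
SELECT genre, SUM(year) * 1.0 / COUNT(*) AS avg_year FROM movies GROUP BY genre

Result:
genre     | avg_year   
----------+------------
Action    | 2007       
Animation | 2001       
Drama     | 1995       
Sci-Fi    | 2003.666667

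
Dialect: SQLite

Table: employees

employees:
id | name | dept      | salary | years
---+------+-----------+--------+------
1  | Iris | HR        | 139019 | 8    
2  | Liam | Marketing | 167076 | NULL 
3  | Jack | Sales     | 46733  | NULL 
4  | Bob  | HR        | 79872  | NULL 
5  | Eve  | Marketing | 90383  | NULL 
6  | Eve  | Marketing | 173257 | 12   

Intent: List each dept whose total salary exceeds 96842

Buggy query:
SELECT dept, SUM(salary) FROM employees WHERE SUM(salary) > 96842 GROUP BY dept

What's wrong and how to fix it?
Bug: Aggregate functions cannot appear in a WHERE clause

Fix: Use HAVING (which filters groups after aggregation) instead of WHERE

Corrected query:
SELECT dept, SUM(salary) FROM employees GROUP BY dept HAVING SUM(salary) > 96842

Result:
dept      | SUM(salary)
----------+------------
HR        | 218891     
Marketing | 430716     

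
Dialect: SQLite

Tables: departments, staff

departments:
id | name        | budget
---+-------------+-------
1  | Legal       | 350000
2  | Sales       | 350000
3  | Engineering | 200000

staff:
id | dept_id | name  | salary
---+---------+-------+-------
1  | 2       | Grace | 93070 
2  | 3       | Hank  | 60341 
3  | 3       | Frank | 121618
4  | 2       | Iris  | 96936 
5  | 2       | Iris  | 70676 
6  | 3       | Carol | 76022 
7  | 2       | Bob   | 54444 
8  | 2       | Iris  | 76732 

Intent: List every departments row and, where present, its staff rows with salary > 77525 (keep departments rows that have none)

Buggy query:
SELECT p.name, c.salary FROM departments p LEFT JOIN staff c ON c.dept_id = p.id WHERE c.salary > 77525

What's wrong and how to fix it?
Bug: A WHERE condition on the right-hand table after LEFT JOIN drops unmatched parents

Fix: Put 'c.salary > 77525' in the JOIN's ON clause instead of WHERE

Corrected query:
SELECT p.name, c.salary FROM departments p LEFT JOIN staff c ON c.dept_id = p.id AND c.salary > 77525

Result:
name        | salary
------------+-------
Legal       | NULL  
Sales       | 93070 
Sales       | 96936 
Engineering | 121618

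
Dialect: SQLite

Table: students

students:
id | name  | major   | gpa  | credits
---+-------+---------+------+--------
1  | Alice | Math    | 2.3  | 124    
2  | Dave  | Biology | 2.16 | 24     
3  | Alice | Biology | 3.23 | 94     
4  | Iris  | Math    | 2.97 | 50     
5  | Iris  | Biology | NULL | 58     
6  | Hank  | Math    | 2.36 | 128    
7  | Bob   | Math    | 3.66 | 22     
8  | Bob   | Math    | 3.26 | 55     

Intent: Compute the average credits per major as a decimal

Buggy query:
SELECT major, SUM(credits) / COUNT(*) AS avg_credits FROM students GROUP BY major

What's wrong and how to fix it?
Bug: SUM(credits) and COUNT(*) are both integers; the division truncates the fractional part

Fix: Multiply by 1.0 (or CAST to REAL) to force floating-point division

Corrected query:
SELECT major, SUM(credits) * 1.0 / COUNT(*) AS avg_credits FROM students GROUP BY major

Result:
major   | avg_credits
--------+------------
Biology | 58.666667  
Math    | 75.8       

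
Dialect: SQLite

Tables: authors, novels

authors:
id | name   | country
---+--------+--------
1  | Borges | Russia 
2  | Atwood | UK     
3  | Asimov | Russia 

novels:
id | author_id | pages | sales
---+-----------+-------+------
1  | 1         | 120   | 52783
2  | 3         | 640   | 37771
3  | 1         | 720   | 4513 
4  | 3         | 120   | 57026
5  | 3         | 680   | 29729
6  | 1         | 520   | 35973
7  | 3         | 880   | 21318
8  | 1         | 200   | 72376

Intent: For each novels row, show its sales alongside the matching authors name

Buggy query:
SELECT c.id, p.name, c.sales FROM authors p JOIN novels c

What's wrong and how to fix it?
Bug: JOIN with no ON clause produces a cartesian product; every novels row pairs with every authors row

Fix: Specify the join condition linking the foreign key to the parent id

Corrected query:
SELECT c.id, p.name, c.sales FROM authors p JOIN novels c ON c.author_id = p.id

Result:
id | name   | sales
---+--------+------
1  | Borges | 52783
2  | Asimov | 37771
3  | Borges | 4513 
4  | Asimov | 57026
5  | Asimov | 29729
6  | Borges | 35973
7  | Asimov | 21318
8  | Borges | 72376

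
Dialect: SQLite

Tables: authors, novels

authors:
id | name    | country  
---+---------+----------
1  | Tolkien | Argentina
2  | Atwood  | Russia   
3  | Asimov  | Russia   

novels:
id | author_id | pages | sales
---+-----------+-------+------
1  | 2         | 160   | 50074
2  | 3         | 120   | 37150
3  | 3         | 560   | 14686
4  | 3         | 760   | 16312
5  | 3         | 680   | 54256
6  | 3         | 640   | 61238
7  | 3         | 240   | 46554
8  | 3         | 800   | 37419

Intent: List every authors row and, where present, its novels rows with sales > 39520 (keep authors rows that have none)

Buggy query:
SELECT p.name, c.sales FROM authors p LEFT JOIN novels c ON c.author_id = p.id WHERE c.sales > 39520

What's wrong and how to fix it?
Bug: Filtering c.sales in WHERE discards the NULL rows produced by LEFT JOIN, turning it into an inner join

Fix: Put 'c.sales > 39520' in the JOIN's ON clause instead of WHERE

Corrected query:
SELECT p.name, c.sales FROM authors p LEFT JOIN novels c ON c.author_id = p.id AND c.sales > 39520

Result:
name    | sales
--------+------
Tolkien | NULL 
Atwood  | 50074
Asimov  | 46554
Asimov  | 54256
Asimov  | 61238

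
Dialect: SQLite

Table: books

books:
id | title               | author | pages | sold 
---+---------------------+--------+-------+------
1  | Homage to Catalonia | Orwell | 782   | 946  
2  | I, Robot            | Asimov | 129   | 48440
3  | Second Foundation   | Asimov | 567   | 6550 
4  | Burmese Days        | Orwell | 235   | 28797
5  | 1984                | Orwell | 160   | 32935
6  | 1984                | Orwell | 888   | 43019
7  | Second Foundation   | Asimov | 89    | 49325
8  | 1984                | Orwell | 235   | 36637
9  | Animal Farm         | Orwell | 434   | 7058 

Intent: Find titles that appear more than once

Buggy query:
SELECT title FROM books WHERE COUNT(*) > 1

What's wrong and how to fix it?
Bug: COUNT(*) is an aggregate and cannot be used in WHERE

Fix: GROUP BY title, then filter groups with HAVING COUNT(*) > 1

Corrected query:
SELECT title FROM books GROUP BY title HAVING COUNT(*) > 1

Result:
title            
-----------------
1984             
Second Foundation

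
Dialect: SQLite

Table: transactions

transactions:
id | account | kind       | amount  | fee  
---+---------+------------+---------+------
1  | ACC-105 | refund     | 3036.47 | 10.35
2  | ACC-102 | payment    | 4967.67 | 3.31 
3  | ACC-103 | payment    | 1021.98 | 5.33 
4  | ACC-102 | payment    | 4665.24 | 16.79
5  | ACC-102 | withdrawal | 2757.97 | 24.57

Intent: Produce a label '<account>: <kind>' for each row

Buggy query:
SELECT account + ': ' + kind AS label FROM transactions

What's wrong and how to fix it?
Bug: '+' is numeric addition; on text columns SQLite converts them to 0 instead of concatenating

Fix: Use the || operator for string concatenation

Corrected query:
SELECT account || ': ' || kind AS label FROM transactions

Result:
label              
-------------------
ACC-105: refund    
ACC-102: payment   
ACC-103: payment   
ACC-102: payment   
ACC-102: withdrawal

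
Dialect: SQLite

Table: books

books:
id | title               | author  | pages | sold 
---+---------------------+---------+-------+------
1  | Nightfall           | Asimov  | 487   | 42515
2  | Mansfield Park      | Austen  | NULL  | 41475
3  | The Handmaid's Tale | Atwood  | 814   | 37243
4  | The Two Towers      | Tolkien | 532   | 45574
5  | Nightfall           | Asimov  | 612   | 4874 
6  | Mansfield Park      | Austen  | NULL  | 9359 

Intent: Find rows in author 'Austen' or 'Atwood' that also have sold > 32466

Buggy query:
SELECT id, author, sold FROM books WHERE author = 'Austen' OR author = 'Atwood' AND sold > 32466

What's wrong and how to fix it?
Bug: AND binds tighter than OR, so this parses as author = 'Austen' OR (author = 'Atwood' AND sold > 32466)

Fix: Group the OR with parentheses (or use IN), then AND the threshold

Corrected query:
SELECT id, author, sold FROM books WHERE (author = 'Austen' OR author = 'Atwood') AND sold > 32466

Result:
id | author | sold 
---+--------+------
2  | Austen | 41475
3  | Atwood | 37243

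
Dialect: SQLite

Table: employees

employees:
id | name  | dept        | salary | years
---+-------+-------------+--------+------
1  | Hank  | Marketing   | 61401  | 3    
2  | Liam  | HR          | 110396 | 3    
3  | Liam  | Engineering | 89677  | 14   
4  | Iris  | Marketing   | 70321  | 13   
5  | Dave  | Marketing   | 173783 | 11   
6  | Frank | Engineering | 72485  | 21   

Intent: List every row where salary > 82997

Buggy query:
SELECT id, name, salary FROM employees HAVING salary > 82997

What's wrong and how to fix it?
Bug: HAVING filters the output of aggregation, but this query has no GROUP BY and no aggregate functions, so SQLite rejects it (HAVING clause on a non-aggregate query); the condition here is per row

Fix: Use WHERE for row-level filtering

Corrected query:
SELECT id, name, salary FROM employees WHERE salary > 82997

Result:
id | name | salary
---+------+-------
2  | Liam | 110396
3  | Liam | 89677 
5  | Dave | 173783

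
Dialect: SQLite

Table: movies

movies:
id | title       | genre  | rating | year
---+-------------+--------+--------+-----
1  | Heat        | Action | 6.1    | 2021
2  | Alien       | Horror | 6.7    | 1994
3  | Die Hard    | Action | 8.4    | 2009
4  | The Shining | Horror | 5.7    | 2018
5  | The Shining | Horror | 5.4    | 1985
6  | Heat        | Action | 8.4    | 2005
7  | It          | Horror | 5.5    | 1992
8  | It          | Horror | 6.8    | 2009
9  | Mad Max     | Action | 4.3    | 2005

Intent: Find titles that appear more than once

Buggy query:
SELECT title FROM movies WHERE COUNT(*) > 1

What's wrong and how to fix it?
Bug: COUNT(*) is an aggregate and cannot be used in WHERE

Fix: GROUP BY title, then filter groups with HAVING COUNT(*) > 1

Corrected query:
SELECT title FROM movies GROUP BY title HAVING COUNT(*) > 1

Result:
title      
-----------
Heat       
It         
The Shining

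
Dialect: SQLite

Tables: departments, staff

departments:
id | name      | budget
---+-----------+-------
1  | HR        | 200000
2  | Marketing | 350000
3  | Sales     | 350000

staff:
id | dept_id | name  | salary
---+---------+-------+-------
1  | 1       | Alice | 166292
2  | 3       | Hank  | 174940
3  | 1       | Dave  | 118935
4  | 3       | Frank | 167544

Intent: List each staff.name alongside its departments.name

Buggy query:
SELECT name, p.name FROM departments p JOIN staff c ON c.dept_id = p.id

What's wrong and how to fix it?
Bug: Both tables have a 'name' column; the unqualified reference is ambiguous

Fix: Prefix ambiguous columns with the table alias

Corrected query:
SELECT c.name, p.name FROM departments p JOIN staff c ON c.dept_id = p.id

Result:
name  | name 
------+------
Alice | HR   
Hank  | Sales
Dave  | HR   
Frank | Sales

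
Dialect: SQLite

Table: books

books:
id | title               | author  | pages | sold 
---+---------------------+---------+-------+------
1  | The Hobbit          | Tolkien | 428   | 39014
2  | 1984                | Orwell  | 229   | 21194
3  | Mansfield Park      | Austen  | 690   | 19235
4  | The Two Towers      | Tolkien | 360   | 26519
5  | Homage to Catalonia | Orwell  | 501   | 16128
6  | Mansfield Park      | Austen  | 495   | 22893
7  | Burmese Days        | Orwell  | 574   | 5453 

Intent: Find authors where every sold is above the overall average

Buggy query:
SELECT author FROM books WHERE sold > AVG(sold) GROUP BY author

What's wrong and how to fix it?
Bug: WHERE evaluates per row before aggregation, so AVG() is unavailable

Fix: Compute the overall average in a scalar subquery and compare each group's MIN against it in HAVING

Corrected query:
SELECT author FROM books GROUP BY author HAVING MIN(sold) > (SELECT AVG(sold) FROM books)

Result:
author 
-------
Tolkien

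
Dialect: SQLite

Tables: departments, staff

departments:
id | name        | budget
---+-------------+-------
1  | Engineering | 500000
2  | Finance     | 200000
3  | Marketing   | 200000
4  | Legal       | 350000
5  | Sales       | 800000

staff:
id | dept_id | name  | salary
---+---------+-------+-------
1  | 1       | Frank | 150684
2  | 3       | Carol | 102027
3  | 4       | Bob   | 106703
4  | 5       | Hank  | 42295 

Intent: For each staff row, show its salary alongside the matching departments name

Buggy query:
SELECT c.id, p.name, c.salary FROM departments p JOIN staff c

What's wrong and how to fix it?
Bug: Missing join condition: each staff row is matched to all departments rows instead of just its own

Fix: Add ON c.dept_id = p.id to the JOIN

Corrected query:
SELECT c.id, p.name, c.salary FROM departments p JOIN staff c ON c.dept_id = p.id

Result:
id | name        | salary
---+-------------+-------
1  | Engineering | 150684
2  | Marketing   | 102027
3  | Legal       | 106703
4  | Sales       | 42295 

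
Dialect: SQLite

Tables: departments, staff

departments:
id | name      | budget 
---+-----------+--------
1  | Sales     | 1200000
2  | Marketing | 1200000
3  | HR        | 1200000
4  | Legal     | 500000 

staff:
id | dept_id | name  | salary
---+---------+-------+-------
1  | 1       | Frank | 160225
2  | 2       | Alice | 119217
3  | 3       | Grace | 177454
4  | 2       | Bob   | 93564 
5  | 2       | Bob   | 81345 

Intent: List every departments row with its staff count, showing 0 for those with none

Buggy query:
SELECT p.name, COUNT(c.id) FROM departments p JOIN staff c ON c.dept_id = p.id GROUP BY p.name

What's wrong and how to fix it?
Bug: An inner join excludes parents with zero children

Fix: Switch to LEFT JOIN to retain unmatched parent rows

Corrected query:
SELECT p.name, COUNT(c.id) FROM departments p LEFT JOIN staff c ON c.dept_id = p.id GROUP BY p.name

Result:
name      | COUNT(c.id)
----------+------------
HR        | 1          
Legal     | 0          
Marketing | 3          
Sales     | 1          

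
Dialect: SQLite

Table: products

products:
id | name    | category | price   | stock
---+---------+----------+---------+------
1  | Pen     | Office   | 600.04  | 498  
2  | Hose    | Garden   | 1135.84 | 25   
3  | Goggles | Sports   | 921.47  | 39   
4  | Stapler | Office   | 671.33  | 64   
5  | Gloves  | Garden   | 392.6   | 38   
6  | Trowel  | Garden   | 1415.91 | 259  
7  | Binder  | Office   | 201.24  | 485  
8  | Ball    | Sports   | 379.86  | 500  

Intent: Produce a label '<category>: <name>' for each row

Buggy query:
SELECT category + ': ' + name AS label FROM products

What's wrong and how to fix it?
Bug: SQLite uses || for string concatenation; + coerces text to numbers (yielding 0)

Fix: Use the || operator for string concatenation

Corrected query:
SELECT category || ': ' || name AS label FROM products

Result:
label          
---------------
Office: Pen    
Garden: Hose   
Sports: Goggles
Office: Stapler
Garden: Gloves 
Garden: Trowel 
Office: Binder 
Sports: Ball   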